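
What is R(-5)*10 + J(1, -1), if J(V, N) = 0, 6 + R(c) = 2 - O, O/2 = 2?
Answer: -80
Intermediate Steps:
O = 4 (O = 2*2 = 4)
R(c) = -8 (R(c) = -6 + (2 - 1*4) = -6 + (2 - 4) = -6 - 2 = -8)
R(-5)*10 + J(1, -1) = -8*10 + 0 = -80 + 0 = -80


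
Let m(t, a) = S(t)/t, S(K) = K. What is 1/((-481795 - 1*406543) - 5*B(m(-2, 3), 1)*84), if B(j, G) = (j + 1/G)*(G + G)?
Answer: -1/890018 ≈ -1.1236e-6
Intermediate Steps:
m(t, a) = 1 (m(t, a) = t/t = 1)
B(j, G) = 2*G*(j + 1/G) (B(j, G) = (j + 1/G)*(2*G) = 2*G*(j + 1/G))
1/((-481795 - 1*406543) - 5*B(m(-2, 3), 1)*84) = 1/((-481795 - 1*406543) - 5*(2 + 2*1*1)*84) = 1/((-481795 - 406543) - 5*(2 + 2)*84) = 1/(-888338 - 5*4*84) = 1/(-888338 - 20*84) = 1/(-888338 - 1680) = 1/(-890018) = -1/890018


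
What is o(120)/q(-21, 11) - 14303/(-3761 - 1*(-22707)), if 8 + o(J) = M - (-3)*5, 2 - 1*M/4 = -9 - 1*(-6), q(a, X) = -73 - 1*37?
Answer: -521218/521015 ≈ -1.0004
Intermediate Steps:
q(a, X) = -110 (q(a, X) = -73 - 37 = -110)
M = 20 (M = 8 - 4*(-9 - 1*(-6)) = 8 - 4*(-9 + 6) = 8 - 4*(-3) = 8 + 12 = 20)
o(J) = 27 (o(J) = -8 + (20 - (-3)*5) = -8 + (20 - 1*(-15)) = -8 + (20 + 15) = -8 + 35 = 27)
o(120)/q(-21, 11) - 14303/(-3761 - 1*(-22707)) = 27/(-110) - 14303/(-3761 - 1*(-22707)) = 27*(-1/110) - 14303/(-3761 + 22707) = -27/110 - 14303/18946 = -521218/521015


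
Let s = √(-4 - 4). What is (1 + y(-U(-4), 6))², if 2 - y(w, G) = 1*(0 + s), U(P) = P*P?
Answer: 1 - 12*I*√2 ≈ 1.0 - 16.971*I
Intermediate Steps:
U(P) = P²
s = 2*I*√2 (s = √(-8) = 2*I*√2 ≈ 2.8284*I)
y(w, G) = 2 - 2*I*√2 (y(w, G) = 2 - (0 + 2*I*√2) = 2 - 2*I*√2)
(1 + y(-U(-4), 6))² = (1 + (2 - 2*I*√2))² = (3 - 2*I*√2)²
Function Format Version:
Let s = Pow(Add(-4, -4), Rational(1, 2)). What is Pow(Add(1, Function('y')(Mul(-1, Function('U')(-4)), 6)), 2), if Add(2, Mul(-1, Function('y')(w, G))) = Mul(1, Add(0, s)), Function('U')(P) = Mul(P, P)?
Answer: Add(1, Mul(-12, I, Pow(2, Rational(1, 2)))) ≈ Add(1.0000, Mul(-16.971, I))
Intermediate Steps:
Function('U')(P) = Pow(P, 2)
s = Mul(2, I, Pow(2, Rational(1, 2))) (s = Pow(-8, Rational(1, 2)) = Mul(2, I, Pow(2, Rational(1, 2))) ≈ Mul(2.8284, I))
Function('y')(w, G) = Add(2, Mul(-2, I, Pow(2, Rational(1, 2)))) (Function('y')(w, G) = Add(2, Mul(-1, Mul(1, Add(0, Mul(2, I, Pow(2, Rational(1, 2))))))) = Add(2, Mul(-1, Mul(1, Mul(2, I, Pow(2, Rational(1, 2)))))) = Add(2, Mul(-1, Mul(2, I, Pow(2, Rational(1, 2))))) = Add(2, Mul(-2, I, Pow(2, Rational(1, 2)))))
Pow(Add(1, Function('y')(Mul(-1, Function('U')(-4)), 6)), 2) = Pow(Add(1, Add(2, Mul(-2, I, Pow(2, Rational(1, 2))))), 2) = Pow(Add(3, Mul(-2, I, Pow(2, Rational(1, 2)))), 2)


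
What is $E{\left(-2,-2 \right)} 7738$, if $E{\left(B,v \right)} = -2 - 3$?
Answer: $-38690$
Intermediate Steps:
$E{\left(B,v \right)} = -5$
$E{\left(-2,-2 \right)} 7738 = \left(-5\right) 7738 = -38690$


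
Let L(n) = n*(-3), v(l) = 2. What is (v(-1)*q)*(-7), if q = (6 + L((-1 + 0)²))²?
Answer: -126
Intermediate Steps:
L(n) = -3*n
q = 9 (q = (6 - 3*(-1 + 0)²)² = (6 - 3*(-1)²)² = (6 - 3*1)² = (6 - 3)² = 3² = 9)
(v(-1)*q)*(-7) = (2*9)*(-7) = 18*(-7) = -126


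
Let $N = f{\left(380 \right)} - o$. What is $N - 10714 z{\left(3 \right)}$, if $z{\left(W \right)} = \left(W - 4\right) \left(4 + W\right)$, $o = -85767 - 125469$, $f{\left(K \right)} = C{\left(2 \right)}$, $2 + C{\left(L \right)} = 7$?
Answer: $286239$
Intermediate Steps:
$C{\left(L \right)} = 5$ ($C{\left(L \right)} = -2 + 7 = 5$)
$f{\left(K \right)} = 5$
$o = -211236$ ($o = -85767 - 125469 = -211236$)
$N = 211241$ ($N = 5 - -211236 = 5 + 211236 = 211241$)
$z{\left(W \right)} = \left(-4 + W\right) \left(4 + W\right)$
$N - 10714 z{\left(3 \right)} = 211241 - 10714 \left(-16 + 3^{2}\right) = 211241 - 10714 \left(-16 + 9\right) = 211241 - 10714 \left(-7\right) = 211241 - -74998 = 211241 + 74998 = 286239$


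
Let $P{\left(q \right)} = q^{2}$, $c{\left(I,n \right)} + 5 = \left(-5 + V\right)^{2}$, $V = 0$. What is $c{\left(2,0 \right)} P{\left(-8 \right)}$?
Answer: $1280$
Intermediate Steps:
$c{\left(I,n \right)} = 20$ ($c{\left(I,n \right)} = -5 + \left(-5 + 0\right)^{2} = -5 + \left(-5\right)^{2} = -5 + 25 = 20$)
$c{\left(2,0 \right)} P{\left(-8 \right)} = 20 \left(-8\right)^{2} = 20 \cdot 64 = 1280$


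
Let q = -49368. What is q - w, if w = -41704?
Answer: -7664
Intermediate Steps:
q - w = -49368 - 1*(-41704) = -49368 + 41704 = -7664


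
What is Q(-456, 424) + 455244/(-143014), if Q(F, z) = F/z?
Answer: -16139865/3789871 ≈ -4.2587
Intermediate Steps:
Q(-456, 424) + 455244/(-143014) = -456/424 + 455244/(-143014) = -456*1/424 + 455244*(-1/143014) = -57/53 - 227622/71507 = -16139865/3789871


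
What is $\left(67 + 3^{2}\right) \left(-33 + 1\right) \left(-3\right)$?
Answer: $7296$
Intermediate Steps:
$\left(67 + 3^{2}\right) \left(-33 + 1\right) \left(-3\right) = \left(67 + 9\right) \left(-32\right) \left(-3\right) = 76 \left(-32\right) \left(-3\right) = \left(-2432\right) \left(-3\right) = 7296$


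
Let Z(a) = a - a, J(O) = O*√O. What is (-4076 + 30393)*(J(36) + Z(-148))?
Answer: 5684472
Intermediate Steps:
J(O) = O^(3/2)
Z(a) = 0
(-4076 + 30393)*(J(36) + Z(-148)) = (-4076 + 30393)*(36^(3/2) + 0) = 26317*(216 + 0) = 26317*216 = 5684472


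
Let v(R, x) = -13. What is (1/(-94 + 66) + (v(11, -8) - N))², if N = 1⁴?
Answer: 154449/784 ≈ 197.00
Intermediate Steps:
N = 1
(1/(-94 + 66) + (v(11, -8) - N))² = (1/(-94 + 66) + (-13 - 1*1))² = (1/(-28) + (-13 - 1))² = (-1/28 - 14)² = (-393/28)² = 154449/784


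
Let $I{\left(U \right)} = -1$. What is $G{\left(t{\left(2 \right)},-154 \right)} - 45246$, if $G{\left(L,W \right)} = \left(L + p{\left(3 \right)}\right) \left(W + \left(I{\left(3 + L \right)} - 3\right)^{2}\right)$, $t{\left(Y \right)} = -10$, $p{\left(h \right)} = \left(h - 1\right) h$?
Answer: $-44694$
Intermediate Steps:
$p{\left(h \right)} = h \left(-1 + h\right)$ ($p{\left(h \right)} = \left(-1 + h\right) h = h \left(-1 + h\right)$)
$G{\left(L,W \right)} = \left(6 + L\right) \left(16 + W\right)$ ($G{\left(L,W \right)} = \left(L + 3 \left(-1 + 3\right)\right) \left(W + \left(-1 - 3\right)^{2}\right) = \left(L + 3 \cdot 2\right) \left(W + \left(-4\right)^{2}\right) = \left(L + 6\right) \left(W + 16\right) = \left(6 + L\right) \left(16 + W\right)$)
$G{\left(t{\left(2 \right)},-154 \right)} - 45246 = \left(96 + 6 \left(-154\right) + 16 \left(-10\right) - -1540\right) - 45246 = \left(96 - 924 - 160 + 1540\right) - 45246 = 552 - 45246 = -44694$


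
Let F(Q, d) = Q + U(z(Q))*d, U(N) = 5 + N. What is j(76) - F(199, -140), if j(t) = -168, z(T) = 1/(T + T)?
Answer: 66337/199 ≈ 333.35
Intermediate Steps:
z(T) = 1/(2*T)
F(Q, d) = Q + d*(5 + 1/(2*Q)) (F(Q, d) = Q + (5 + 1/(2*Q))*d = Q + d*(5 + 1/(2*Q)))
j(76) - F(199, -140) = -168 - (199 + 5*(-140) + (½)*(-140)/199) = -168 - (199 - 700 + (½)*(-140)*(1/199)) = -168 - (199 - 700 - 70/199) = -168 - 1*(-99769/199) = -168 + 99769/199 = 66337/199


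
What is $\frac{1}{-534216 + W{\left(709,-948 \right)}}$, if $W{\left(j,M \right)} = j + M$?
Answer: $- \frac{1}{534455} \approx -1.8711 \cdot 10^{-6}$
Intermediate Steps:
$W{\left(j,M \right)} = M + j$
$\frac{1}{-534216 + W{\left(709,-948 \right)}} = \frac{1}{-534216 + \left(-948 + 709\right)} = \frac{1}{-534216 - 239} = \frac{1}{-534455} = - \frac{1}{534455}$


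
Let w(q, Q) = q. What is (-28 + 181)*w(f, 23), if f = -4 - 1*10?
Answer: -2142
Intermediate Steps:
f = -14 (f = -4 - 10 = -14)
(-28 + 181)*w(f, 23) = (-28 + 181)*(-14) = 153*(-14) = -2142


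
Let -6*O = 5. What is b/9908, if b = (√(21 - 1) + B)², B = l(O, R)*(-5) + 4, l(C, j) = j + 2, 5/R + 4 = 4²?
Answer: 12289/1426752 - 97*√5/29724 ≈ 0.0013162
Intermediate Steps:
O = -⅚ (O = -⅙*5 = -⅚ ≈ -0.83333)
R = 5/12 (R = 5/(-4 + 4²) = 5/(-4 + 16) = 5/12 ≈ 0.41667)
l(C, j) = 2 + j
B = -97/12 (B = (2 + 5/12)*(-5) + 4 = (29/12)*(-5) + 4 = -145/12 + 4 = -97/12 ≈ -8.0833)
b = (-97/12 + 2*√5)² (b = (√(21 - 1) - 97/12)² = (√20 - 97/12)² = (2*√5 - 97/12)² = (-97/12 + 2*√5)² ≈ 13.041)
b/9908 = (12289/144 - 97*√5/3)/9908 = (12289/144 - 97*√5/3)*(1/9908) = 12289/1426752 - 97*√5/29724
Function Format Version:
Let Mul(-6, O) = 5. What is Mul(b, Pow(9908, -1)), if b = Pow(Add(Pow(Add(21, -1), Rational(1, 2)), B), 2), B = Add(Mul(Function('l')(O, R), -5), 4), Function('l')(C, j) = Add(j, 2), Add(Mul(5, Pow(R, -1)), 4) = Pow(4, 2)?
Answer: Add(Rational(12289, 1426752), Mul(Rational(-97, 29724), Pow(5, Rational(1, 2)))) ≈ 0.0013162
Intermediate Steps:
O = Rational(-5, 6) (O = Mul(Rational(-1, 6), 5) = Rational(-5, 6) ≈ -0.83333)
R = Rational(5, 12) (R = Mul(5, Pow(Add(-4, Pow(4, 2)), -1)) = Mul(5, Pow(Add(-4, 16), -1)) = Mul(5, Pow(12, -1)) = Mul(5, Rational(1, 12)) = Rational(5, 12) ≈ 0.41667)
Function('l')(C, j) = Add(2, j)
B = Rational(-97, 12) (B = Add(Mul(Add(2, Rational(5, 12)), -5), 4) = Add(Mul(Rational(29, 12), -5), 4) = Add(Rational(-145, 12), 4) = Rational(-97, 12) ≈ -8.0833)
b = Pow(Add(Rational(-97, 12), Mul(2, Pow(5, Rational(1, 2)))), 2) (b = Pow(Add(Pow(Add(21, -1), Rational(1, 2)), Rational(-97, 12)), 2) = Pow(Add(Pow(20, Rational(1, 2)), Rational(-97, 12)), 2) = Pow(Add(Mul(2, Pow(5, Rational(1, 2))), Rational(-97, 12)), 2) = Pow(Add(Rational(-97, 12), Mul(2, Pow(5, Rational(1, 2)))), 2) ≈ 13.041)
Mul(b, Pow(9908, -1)) = Mul(Add(Rational(12289, 144), Mul(Rational(-97, 3), Pow(5, Rational(1, 2)))), Pow(9908, -1)) = Mul(Add(Rational(12289, 144), Mul(Rational(-97, 3), Pow(5, Rational(1, 2)))), Rational(1, 9908)) = Add(Rational(12289, 1426752), Mul(Rational(-97, 29724), Pow(5, Rational(1, 2))))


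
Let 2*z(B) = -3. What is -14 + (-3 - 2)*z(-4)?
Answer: -13/2 ≈ -6.5000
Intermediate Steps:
z(B) = -3/2 (z(B) = (½)*(-3) = -3/2)
-14 + (-3 - 2)*z(-4) = -14 + (-3 - 2)*(-3/2) = -14 - 5*(-3/2) = -14 + 15/2 = -13/2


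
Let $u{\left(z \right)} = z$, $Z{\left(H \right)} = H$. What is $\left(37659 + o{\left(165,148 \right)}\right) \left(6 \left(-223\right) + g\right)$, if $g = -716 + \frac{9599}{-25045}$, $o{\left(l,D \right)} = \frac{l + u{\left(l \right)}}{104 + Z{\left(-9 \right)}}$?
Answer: $- \frac{36818403076023}{475855} \approx -7.7373 \cdot 10^{7}$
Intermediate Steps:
$o{\left(l,D \right)} = \frac{2 l}{95}$ ($o{\left(l,D \right)} = \frac{l + l}{104 - 9} = \frac{2 l}{95}$)
$g = - \frac{17941819}{25045}$ ($g = -716 + 9599 \left(- \frac{1}{25045}\right) = -716 - \frac{9599}{25045} = - \frac{17941819}{25045} \approx -716.38$)
$\left(37659 + o{\left(165,148 \right)}\right) \left(6 \left(-223\right) + g\right) = \left(37659 + \frac{2}{95} \cdot 165\right) \left(6 \left(-223\right) - \frac{17941819}{25045}\right) = \left(37659 + \frac{66}{19}\right) \left(-1338 - \frac{17941819}{25045}\right) = \frac{715587}{19} \left(- \frac{51452029}{25045}\right) = - \frac{36818403076023}{475855}$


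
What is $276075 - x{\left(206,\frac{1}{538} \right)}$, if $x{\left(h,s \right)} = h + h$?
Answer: $275663$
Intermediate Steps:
$x{\left(h,s \right)} = 2 h$
$276075 - x{\left(206,\frac{1}{538} \right)} = 276075 - 2 \cdot 206 = 276075 - 412 = 275663$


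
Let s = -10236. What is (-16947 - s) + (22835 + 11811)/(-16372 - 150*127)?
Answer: -118875844/17711 ≈ -6712.0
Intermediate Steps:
(-16947 - s) + (22835 + 11811)/(-16372 - 150*127) = (-16947 - 1*(-10236)) + (22835 + 11811)/(-16372 - 150*127) = (-16947 + 10236) + 34646/(-16372 - 19050) = -6711 + 34646/(-35422) = -6711 + 34646*(-1/35422) = -6711 - 17323/17711 = -118875844/17711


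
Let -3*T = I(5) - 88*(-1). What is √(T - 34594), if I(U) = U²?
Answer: I*√311685/3 ≈ 186.1*I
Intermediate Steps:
T = -113/3 (T = -(5² - 88*(-1))/3 = -(25 + 88)/3 = -⅓*113 = -113/3 ≈ -37.667)
√(T - 34594) = √(-113/3 - 34594) = √(-103895/3) = I*√311685/3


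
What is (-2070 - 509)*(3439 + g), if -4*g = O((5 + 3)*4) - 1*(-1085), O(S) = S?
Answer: -32595981/4 ≈ -8.1490e+6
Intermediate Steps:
g = -1117/4 (g = -((5 + 3)*4 - 1*(-1085))/4 = -(8*4 + 1085)/4 = -(32 + 1085)/4 = -¼*1117 = -1117/4 ≈ -279.25)
(-2070 - 509)*(3439 + g) = (-2070 - 509)*(3439 - 1117/4) = -2579*12639/4 = -32595981/4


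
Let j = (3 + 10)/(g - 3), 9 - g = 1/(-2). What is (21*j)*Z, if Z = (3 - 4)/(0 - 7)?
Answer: 6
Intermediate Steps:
g = 19/2 (g = 9 - 1/(-2) = 9 - 1*(-1/2) = 9 + 1/2 = 19/2 ≈ 9.5000)
j = 2 (j = (3 + 10)/(19/2 - 3) = 13/(13/2) = 13*(2/13) = 2)
Z = 1/7 (Z = -1/(-7) = -1*(-1/7) = 1/7 ≈ 0.14286)
(21*j)*Z = (21*2)*(1/7) = 42*(1/7) = 6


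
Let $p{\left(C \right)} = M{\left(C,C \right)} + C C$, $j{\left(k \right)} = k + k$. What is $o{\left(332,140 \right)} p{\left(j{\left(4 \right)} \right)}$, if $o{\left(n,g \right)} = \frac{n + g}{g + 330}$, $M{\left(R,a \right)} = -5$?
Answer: $\frac{13924}{235} \approx 59.251$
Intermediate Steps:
$j{\left(k \right)} = 2 k$
$p{\left(C \right)} = -5 + C^{2}$ ($p{\left(C \right)} = -5 + C C = -5 + C^{2}$)
$o{\left(n,g \right)} = \frac{g + n}{330 + g}$
$o{\left(332,140 \right)} p{\left(j{\left(4 \right)} \right)} = \frac{140 + 332}{330 + 140} \left(-5 + \left(2 \cdot 4\right)^{2}\right) = \frac{1}{470} \cdot 472 \left(-5 + 8^{2}\right) = \frac{1}{470} \cdot 472 \left(-5 + 64\right) = \frac{236}{235} \cdot 59 = \frac{13924}{235}$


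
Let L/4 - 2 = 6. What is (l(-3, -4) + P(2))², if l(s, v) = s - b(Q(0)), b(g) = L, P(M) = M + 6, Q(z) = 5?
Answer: 729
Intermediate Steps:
L = 32 (L = 8 + 4*6 = 8 + 24 = 32)
P(M) = 6 + M
b(g) = 32
l(s, v) = -32 + s (l(s, v) = s - 1*32 = s - 32 = -32 + s)
(l(-3, -4) + P(2))² = ((-32 - 3) + (6 + 2))² = (-35 + 8)² = (-27)² = 729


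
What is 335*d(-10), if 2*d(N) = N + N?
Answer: -3350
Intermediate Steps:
d(N) = N (d(N) = (N + N)/2 = (2*N)/2 = N)
335*d(-10) = 335*(-10) = -3350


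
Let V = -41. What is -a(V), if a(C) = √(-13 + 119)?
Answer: -√106 ≈ -10.296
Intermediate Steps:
a(C) = √106
-a(V) = -√106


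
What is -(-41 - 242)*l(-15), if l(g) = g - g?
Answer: 0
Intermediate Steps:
l(g) = 0
-(-41 - 242)*l(-15) = -(-41 - 242)*0 = -(-283)*0 = -1*0 = 0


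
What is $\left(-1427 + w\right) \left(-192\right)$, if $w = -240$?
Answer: $320064$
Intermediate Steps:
$\left(-1427 + w\right) \left(-192\right) = \left(-1427 - 240\right) \left(-192\right) = \left(-1667\right) \left(-192\right) = 320064$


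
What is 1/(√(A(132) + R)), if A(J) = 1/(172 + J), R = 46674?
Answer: 4*√269589043/14188897 ≈ 0.0046287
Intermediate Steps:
1/(√(A(132) + R)) = 1/(√(1/(172 + 132) + 46674)) = 1/(√(1/304 + 46674)) = 1/(√(14188897/304)) = 1/(√269589043/76) = 4*√269589043/14188897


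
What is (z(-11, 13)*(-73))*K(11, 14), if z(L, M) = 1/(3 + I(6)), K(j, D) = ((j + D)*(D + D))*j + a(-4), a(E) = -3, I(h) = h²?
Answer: -561881/39 ≈ -14407.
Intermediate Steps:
K(j, D) = -3 + 2*D*j*(D + j) (K(j, D) = ((j + D)*(D + D))*j - 3 = ((D + j)*(2*D))*j - 3 = (2*D*(D + j))*j - 3 = 2*D*j*(D + j) - 3 = -3 + 2*D*j*(D + j))
z(L, M) = 1/39 (z(L, M) = 1/(3 + 6²) = 1/(3 + 36) = 1/39)
(z(-11, 13)*(-73))*K(11, 14) = ((1/39)*(-73))*(-3 + 2*14*11² + 2*11*14²) = -73*(-3 + 2*14*121 + 2*11*196)/39 = -73*(-3 + 3388 + 4312)/39 = -73/39*7697 = -561881/39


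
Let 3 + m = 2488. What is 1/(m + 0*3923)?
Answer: 1/2485 ≈ 0.00040241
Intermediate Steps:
m = 2485 (m = -3 + 2488 = 2485)
1/(m + 0*3923) = 1/(2485 + 0*3923) = 1/(2485 + 0) = 1/2485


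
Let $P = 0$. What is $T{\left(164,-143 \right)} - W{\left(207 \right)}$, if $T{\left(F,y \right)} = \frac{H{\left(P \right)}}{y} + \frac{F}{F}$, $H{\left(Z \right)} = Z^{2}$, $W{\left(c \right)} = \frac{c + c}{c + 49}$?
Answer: $- \frac{79}{128} \approx -0.61719$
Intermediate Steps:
$W{\left(c \right)} = \frac{2 c}{49 + c}$
$T{\left(F,y \right)} = 1$ ($T{\left(F,y \right)} = \frac{0^{2}}{y} + \frac{F}{F} = \frac{0}{y} + 1 = 0 + 1 = 1$)
$T{\left(164,-143 \right)} - W{\left(207 \right)} = 1 - 2 \cdot 207 \frac{1}{49 + 207} = 1 - 2 \cdot 207 \cdot \frac{1}{256} = 1 - \frac{207}{128} = - \frac{79}{128}$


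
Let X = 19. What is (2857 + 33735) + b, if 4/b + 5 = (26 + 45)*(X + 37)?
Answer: 145306836/3971 ≈ 36592.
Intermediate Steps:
b = 4/3971 (b = 4/(-5 + (26 + 45)*(19 + 37)) = 4/(-5 + 71*56) = 4/(-5 + 3976) = 4/3971 ≈ 0.0010073)
(2857 + 33735) + b = (2857 + 33735) + 4/3971 = 36592 + 4/3971 = 145306836/3971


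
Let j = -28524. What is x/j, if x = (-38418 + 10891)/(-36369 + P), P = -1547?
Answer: -27527/1081515984 ≈ -2.5452e-5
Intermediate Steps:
x = 27527/37916 (x = (-38418 + 10891)/(-36369 - 1547) = -27527/(-37916) = -27527*(-1/37916) = 27527/37916 ≈ 0.72600)
x/j = (27527/37916)/(-28524) = (27527/37916)*(-1/28524) = -27527/1081515984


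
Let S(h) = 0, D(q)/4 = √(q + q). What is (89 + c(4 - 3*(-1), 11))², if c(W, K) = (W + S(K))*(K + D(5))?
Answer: 35396 + 9296*√10 ≈ 64793.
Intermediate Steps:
D(q) = 4*√2*√q (D(q) = 4*√(q + q) = 4*√(2*q) = 4*(√2*√q) = 4*√2*√q)
c(W, K) = W*(K + 4*√10) (c(W, K) = (W + 0)*(K + 4*√2*√5) = W*(K + 4*√10))
(89 + c(4 - 3*(-1), 11))² = (89 + (4 - 3*(-1))*(11 + 4*√10))² = (89 + (4 + 3)*(11 + 4*√10))² = (89 + 7*(11 + 4*√10))² = (89 + (77 + 28*√10))² = (166 + 28*√10)²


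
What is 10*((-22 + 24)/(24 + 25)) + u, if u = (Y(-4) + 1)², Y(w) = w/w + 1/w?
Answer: 2721/784 ≈ 3.4707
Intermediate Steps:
Y(w) = 1 + 1/w
u = 49/16 (u = ((1 - 4)/(-4) + 1)² = (-¼*(-3) + 1)² = (¾ + 1)² = (7/4)² = 49/16 ≈ 3.0625)
10*((-22 + 24)/(24 + 25)) + u = 10*((-22 + 24)/(24 + 25)) + 49/16 = 10*(2/49) + 49/16 = 20/49 + 49/16 = 2721/784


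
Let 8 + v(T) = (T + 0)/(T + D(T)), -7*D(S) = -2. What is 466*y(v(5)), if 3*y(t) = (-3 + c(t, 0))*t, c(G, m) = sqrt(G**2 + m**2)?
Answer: -6081300/1369 ≈ -4442.1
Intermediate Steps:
D(S) = 2/7 (D(S) = -1/7*(-2) = 2/7)
v(T) = -8 + T/(2/7 + T) (v(T) = -8 + (T + 0)/(T + 2/7) = -8 + T/(2/7 + T))
y(t) = t*(-3 + sqrt(t**2))/3 (y(t) = ((-3 + sqrt(t**2 + 0**2))*t)/3 = ((-3 + sqrt(t**2 + 0))*t)/3 = ((-3 + sqrt(t**2))*t)/3 = (t*(-3 + sqrt(t**2)))/3 = t*(-3 + sqrt(t**2))/3)
466*y(v(5)) = 466*(((-16 - 49*5)/(2 + 7*5))*(-3 + sqrt(((-16 - 49*5)/(2 + 7*5))**2))/3) = 466*(((-16 - 245)/(2 + 35))*(-3 + sqrt(((-16 - 245)/(2 + 35))**2))/3) = 466*((-261/37)*(-3 + sqrt((-261/37)**2))/3) = 466*(((1/37)*(-261))*(-3 + sqrt(((1/37)*(-261))**2))/3) = 466*((1/3)*(-261/37)*(-3 + sqrt((-261/37)**2))) = 466*((1/3)*(-261/37)*(-3 + sqrt(68121/1369))) = 466*((1/3)*(-261/37)*(-3 + 261/37)) = 466*((1/3)*(-261/37)*(150/37)) = 466*(-13050/1369) = -6081300/1369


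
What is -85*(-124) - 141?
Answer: 10399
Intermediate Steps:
-85*(-124) - 141 = 10540 - 141 = 10399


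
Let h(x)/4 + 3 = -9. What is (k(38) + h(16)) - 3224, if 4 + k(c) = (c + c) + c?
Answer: -3162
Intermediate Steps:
h(x) = -48 (h(x) = -12 + 4*(-9) = -12 - 36 = -48)
k(c) = -4 + 3*c (k(c) = -4 + ((c + c) + c) = -4 + (2*c + c) = -4 + 3*c)
(k(38) + h(16)) - 3224 = ((-4 + 3*38) - 48) - 3224 = ((-4 + 114) - 48) - 3224 = (110 - 48) - 3224 = 62 - 3224 = -3162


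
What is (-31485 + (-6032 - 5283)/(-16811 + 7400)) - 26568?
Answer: -546325468/9411 ≈ -58052.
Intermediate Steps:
(-31485 + (-6032 - 5283)/(-16811 + 7400)) - 26568 = (-31485 - 11315/(-9411)) - 26568 = (-31485 - 11315*(-1/9411)) - 26568 = (-31485 + 11315/9411) - 26568 = -296294020/9411 - 26568 = -546325468/9411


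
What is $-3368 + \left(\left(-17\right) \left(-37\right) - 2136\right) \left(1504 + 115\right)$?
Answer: $-2443201$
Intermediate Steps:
$-3368 + \left(\left(-17\right) \left(-37\right) - 2136\right) \left(1504 + 115\right) = -3368 + \left(629 - 2136\right) 1619 = -3368 - 2439833 = -2443201$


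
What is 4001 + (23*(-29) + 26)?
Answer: 3360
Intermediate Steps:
4001 + (23*(-29) + 26) = 4001 + (-667 + 26) = 4001 - 641 = 3360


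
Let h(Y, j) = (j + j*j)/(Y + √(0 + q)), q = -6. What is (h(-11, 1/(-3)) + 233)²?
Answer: (96751386*√6 + 505794307*I)/(81*(22*√6 + 115*I)) ≈ 54298.0 + 1.9975*I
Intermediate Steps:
h(Y, j) = (j + j²)/(Y + I*√6) (h(Y, j) = (j + j*j)/(Y + √(0 - 6)) = (j + j²)/(Y + √(-6)) = (j + j²)/(Y + I*√6))
(h(-11, 1/(-3)) + 233)² = ((1 + 1/(-3))/((-3)*(-11 + I*√6)) + 233)² = (-(1 - ⅓)/(3*(-11 + I*√6)) + 233)² = (-⅓*⅔/(-11 + I*√6) + 233)² = (-2/(9*(-11 + I*√6)) + 233)² = (233 - 2/(9*(-11 + I*√6)))²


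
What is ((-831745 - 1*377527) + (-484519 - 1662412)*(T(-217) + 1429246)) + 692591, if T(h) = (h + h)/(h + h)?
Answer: -3068495207638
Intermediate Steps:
T(h) = 1 (T(h) = (2*h)/((2*h)) = (2*h)*(1/(2*h)) = 1)
((-831745 - 1*377527) + (-484519 - 1662412)*(T(-217) + 1429246)) + 692591 = ((-831745 - 1*377527) + (-484519 - 1662412)*(1 + 1429246)) + 692591 = ((-831745 - 377527) - 2146931*1429247) + 692591 = (-1209272 - 3068494690957) + 692591 = -3068495900229 + 692591 = -3068495207638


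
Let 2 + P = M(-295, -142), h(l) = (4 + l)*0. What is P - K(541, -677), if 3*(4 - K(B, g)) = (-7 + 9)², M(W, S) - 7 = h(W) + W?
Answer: -878/3 ≈ -292.67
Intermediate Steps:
h(l) = 0
M(W, S) = 7 + W (M(W, S) = 7 + (0 + W) = 7 + W)
K(B, g) = 8/3 (K(B, g) = 4 - (-7 + 9)²/3 = 4 - ⅓*2² = 4 - ⅓*4 = 4 - 4/3 = 8/3)
P = -290 (P = -2 + (7 - 295) = -2 - 288 = -290)
P - K(541, -677) = -290 - 1*8/3 = -290 - 8/3 = -878/3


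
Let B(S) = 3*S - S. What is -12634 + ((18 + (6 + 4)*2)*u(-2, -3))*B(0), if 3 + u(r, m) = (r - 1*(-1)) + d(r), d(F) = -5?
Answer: -12634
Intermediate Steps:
B(S) = 2*S
u(r, m) = -7 + r (u(r, m) = -3 + ((r - 1*(-1)) - 5) = -3 + ((r + 1) - 5) = -3 + ((1 + r) - 5) = -3 + (-4 + r) = -7 + r)
-12634 + ((18 + (6 + 4)*2)*u(-2, -3))*B(0) = -12634 + ((18 + (6 + 4)*2)*(-7 - 2))*(2*0) = -12634 + ((18 + 10*2)*(-9))*0 = -12634 + ((18 + 20)*(-9))*0 = -12634 + (38*(-9))*0 = -12634 - 342*0 = -12634 + 0 = -12634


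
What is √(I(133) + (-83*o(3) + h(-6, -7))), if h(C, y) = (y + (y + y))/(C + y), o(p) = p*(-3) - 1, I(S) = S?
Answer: 2*√40755/13 ≈ 31.058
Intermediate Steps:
o(p) = -1 - 3*p (o(p) = -3*p - 1 = -1 - 3*p)
h(C, y) = 3*y/(C + y) (h(C, y) = (y + 2*y)/(C + y) = (3*y)/(C + y) = 3*y/(C + y))
√(I(133) + (-83*o(3) + h(-6, -7))) = √(133 + (-83*(-1 - 3*3) + 3*(-7)/(-6 - 7))) = √(133 + (-83*(-1 - 9) + 3*(-7)/(-13))) = √(133 + (-83*(-10) + 3*(-7)*(-1/13))) = √(133 + (830 + 21/13)) = √(133 + 10811/13) = √(12540/13) = 2*√40755/13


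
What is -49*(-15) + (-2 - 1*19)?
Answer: 714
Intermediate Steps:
-49*(-15) + (-2 - 1*19) = 735 + (-2 - 19) = 735 - 21 = 714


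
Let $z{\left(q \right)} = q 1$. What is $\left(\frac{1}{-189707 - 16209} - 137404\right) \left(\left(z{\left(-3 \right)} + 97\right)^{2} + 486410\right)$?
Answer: $- \frac{7006166433981495}{102958} \approx -6.8049 \cdot 10^{10}$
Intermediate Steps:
$z{\left(q \right)} = q$
$\left(\frac{1}{-189707 - 16209} - 137404\right) \left(\left(z{\left(-3 \right)} + 97\right)^{2} + 486410\right) = \left(\frac{1}{-189707 - 16209} - 137404\right) \left(\left(-3 + 97\right)^{2} + 486410\right) = \left(\frac{1}{-205916} - 137404\right) \left(94^{2} + 486410\right) = \left(- \frac{1}{205916} - 137404\right) \left(8836 + 486410\right) = \left(- \frac{28293682065}{205916}\right) 495246 = - \frac{7006166433981495}{102958}$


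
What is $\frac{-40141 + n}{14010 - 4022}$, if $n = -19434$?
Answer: $- \frac{59575}{9988} \approx -5.9647$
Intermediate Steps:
$\frac{-40141 + n}{14010 - 4022} = \frac{-40141 - 19434}{14010 - 4022} = - \frac{59575}{9988}$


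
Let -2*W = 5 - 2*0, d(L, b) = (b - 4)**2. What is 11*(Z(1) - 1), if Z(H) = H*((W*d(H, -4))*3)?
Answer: -5291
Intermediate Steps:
d(L, b) = (-4 + b)**2
W = -5/2 (W = -(5 - 2*0)/2 = -(5 + 0)/2 = -1/2*5 = -5/2 ≈ -2.5000)
Z(H) = -480*H (Z(H) = H*(-5*(-4 - 4)**2/2*3) = H*(-5/2*(-8)**2*3) = H*(-5/2*64*3) = H*(-160*3) = H*(-480) = -480*H)
11*(Z(1) - 1) = 11*(-480*1 - 1) = 11*(-480 - 1) = 11*(-481) = -5291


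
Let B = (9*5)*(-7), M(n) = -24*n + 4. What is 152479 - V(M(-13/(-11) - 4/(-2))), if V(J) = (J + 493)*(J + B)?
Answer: 38165606/121 ≈ 3.1542e+5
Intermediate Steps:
M(n) = 4 - 24*n
B = -315 (B = 45*(-7) = -315)
V(J) = (-315 + J)*(493 + J) (V(J) = (J + 493)*(J - 315) = (493 + J)*(-315 + J) = (-315 + J)*(493 + J))
152479 - V(M(-13/(-11) - 4/(-2))) = 152479 - (-155295 + (4 - 24*(-13/(-11) - 4/(-2)))**2 + 178*(4 - 24*(-13/(-11) - 4/(-2)))) = 152479 - (-155295 + (4 - 24*(-13*(-1/11) - 4*(-1/2)))**2 + 178*(4 - 24*(-13*(-1/11) - 4*(-1/2)))) = 152479 - (-155295 + (4 - 24*(13/11 + 2))**2 + 178*(4 - 24*(13/11 + 2))) = 152479 - (-155295 + (4 - 24*35/11)**2 + 178*(4 - 24*35/11)) = 152479 - (-155295 + (4 - 840/11)**2 + 178*(4 - 840/11)) = 152479 - (-155295 + (-796/11)**2 + 178*(-796/11)) = 152479 - (-155295 + 633616/121 - 141688/11) = 152479 - 1*(-19715647/121) = 152479 + 19715647/121 = 38165606/121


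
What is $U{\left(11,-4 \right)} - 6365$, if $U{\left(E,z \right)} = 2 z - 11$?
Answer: $-6384$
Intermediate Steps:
$U{\left(E,z \right)} = -11 + 2 z$
$U{\left(11,-4 \right)} - 6365 = \left(-11 + 2 \left(-4\right)\right) - 6365 = \left(-11 - 8\right) - 6365 = -19 - 6365 = -6384$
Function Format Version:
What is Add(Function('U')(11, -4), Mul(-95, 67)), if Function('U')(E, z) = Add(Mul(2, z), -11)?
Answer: -6384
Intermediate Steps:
Function('U')(E, z) = Add(-11, Mul(2, z))
Add(Function('U')(11, -4), Mul(-95, 67)) = Add(Add(-11, Mul(2, -4)), Mul(-95, 67)) = Add(Add(-11, -8), -6365) = Add(-19, -6365) = -6384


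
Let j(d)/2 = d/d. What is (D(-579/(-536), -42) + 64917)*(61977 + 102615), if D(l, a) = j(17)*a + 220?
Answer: 10707203376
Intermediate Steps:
j(d) = 2 (j(d) = 2*(d/d) = 2*1 = 2)
D(l, a) = 220 + 2*a (D(l, a) = 2*a + 220 = 220 + 2*a)
(D(-579/(-536), -42) + 64917)*(61977 + 102615) = ((220 + 2*(-42)) + 64917)*(61977 + 102615) = ((220 - 84) + 64917)*164592 = (136 + 64917)*164592 = 65053*164592 = 10707203376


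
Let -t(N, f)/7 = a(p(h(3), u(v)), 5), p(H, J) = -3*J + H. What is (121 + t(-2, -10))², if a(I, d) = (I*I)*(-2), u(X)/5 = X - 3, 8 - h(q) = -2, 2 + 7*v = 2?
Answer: 1803785841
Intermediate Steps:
v = 0 (v = -2/7 + (⅐)*2 = -2/7 + 2/7 = 0)
h(q) = 10 (h(q) = 8 - 1*(-2) = 8 + 2 = 10)
u(X) = -15 + 5*X (u(X) = 5*(X - 3) = 5*(-3 + X) = -15 + 5*X)
p(H, J) = H - 3*J
a(I, d) = -2*I² (a(I, d) = I²*(-2) = -2*I²)
t(N, f) = 42350 (t(N, f) = -(-14)*(10 - 3*(-15 + 5*0))² = -(-14)*(10 - 3*(-15 + 0))² = -(-14)*(10 - 3*(-15))² = -(-14)*(10 + 45)² = -(-14)*55² = -(-14)*3025 = -7*(-6050) = 42350)
(121 + t(-2, -10))² = (121 + 42350)² = 42471² = 1803785841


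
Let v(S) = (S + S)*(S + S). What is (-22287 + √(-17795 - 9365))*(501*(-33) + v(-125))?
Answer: -1024466529 + 91934*I*√6790 ≈ -1.0245e+9 + 7.5755e+6*I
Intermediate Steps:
v(S) = 4*S² (v(S) = (2*S)*(2*S) = 4*S²)
(-22287 + √(-17795 - 9365))*(501*(-33) + v(-125)) = (-22287 + √(-17795 - 9365))*(501*(-33) + 4*(-125)²) = (-22287 + √(-27160))*(-16533 + 4*15625) = (-22287 + 2*I*√6790)*(-16533 + 62500) = (-22287 + 2*I*√6790)*45967 = -1024466529 + 91934*I*√6790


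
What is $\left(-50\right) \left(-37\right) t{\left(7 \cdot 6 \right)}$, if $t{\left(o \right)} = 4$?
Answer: $7400$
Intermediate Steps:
$\left(-50\right) \left(-37\right) t{\left(7 \cdot 6 \right)} = \left(-50\right) \left(-37\right) 4 = 1850 \cdot 4 = 7400$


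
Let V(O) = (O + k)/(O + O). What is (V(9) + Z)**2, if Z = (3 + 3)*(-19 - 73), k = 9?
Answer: 303601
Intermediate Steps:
Z = -552 (Z = 6*(-92) = -552)
V(O) = (9 + O)/(2*O) (V(O) = (O + 9)/(O + O) = (9 + O)/((2*O)) = (9 + O)*(1/(2*O)) = (9 + O)/(2*O))
(V(9) + Z)**2 = ((1/2)*(9 + 9)/9 - 552)**2 = ((1/2)*(1/9)*18 - 552)**2 = (1 - 552)**2 = (-551)**2 = 303601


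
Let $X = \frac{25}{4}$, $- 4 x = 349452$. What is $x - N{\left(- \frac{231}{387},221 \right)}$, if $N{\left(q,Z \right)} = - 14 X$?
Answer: $- \frac{174551}{2} \approx -87276.0$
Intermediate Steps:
$x = -87363$ ($x = \left(- \frac{1}{4}\right) 349452 = -87363$)
$X = \frac{25}{4}$ ($X = 25 \cdot \frac{1}{4} = \frac{25}{4} \approx 6.25$)
$N{\left(q,Z \right)} = - \frac{175}{2}$ ($N{\left(q,Z \right)} = \left(-14\right) \frac{25}{4} = - \frac{175}{2}$)
$x - N{\left(- \frac{231}{387},221 \right)} = -87363 - - \frac{175}{2} = -87363 + \frac{175}{2} = - \frac{174551}{2}$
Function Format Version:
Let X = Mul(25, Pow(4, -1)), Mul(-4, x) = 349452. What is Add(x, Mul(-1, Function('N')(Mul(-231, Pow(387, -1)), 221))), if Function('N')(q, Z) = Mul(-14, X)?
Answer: Rational(-174551, 2) ≈ -87276.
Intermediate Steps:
x = -87363 (x = Mul(Rational(-1, 4), 349452) = -87363)
X = Rational(25, 4) (X = Mul(25, Rational(1, 4)) = Rational(25, 4) ≈ 6.2500)
Function('N')(q, Z) = Rational(-175, 2) (Function('N')(q, Z) = Mul(-14, Rational(25, 4)) = Rational(-175, 2))
Add(x, Mul(-1, Function('N')(Mul(-231, Pow(387, -1)), 221))) = Add(-87363, Mul(-1, Rational(-175, 2))) = Add(-87363, Rational(175, 2)) = Rational(-174551, 2)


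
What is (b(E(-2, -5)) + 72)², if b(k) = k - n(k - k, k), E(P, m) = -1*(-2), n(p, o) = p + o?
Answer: 5184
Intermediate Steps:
n(p, o) = o + p
E(P, m) = 2
b(k) = 0 (b(k) = k - (k + (k - k)) = k - (k + 0) = k - k = 0)
(b(E(-2, -5)) + 72)² = (0 + 72)² = 72² = 5184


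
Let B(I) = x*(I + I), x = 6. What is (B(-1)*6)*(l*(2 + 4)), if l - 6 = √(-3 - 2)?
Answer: -2592 - 432*I*√5 ≈ -2592.0 - 965.98*I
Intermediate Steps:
l = 6 + I*√5 (l = 6 + √(-3 - 2) = 6 + √(-5) = 6 + I*√5 ≈ 6.0 + 2.2361*I)
B(I) = 12*I (B(I) = 6*(I + I) = 6*(2*I) = 12*I)
(B(-1)*6)*(l*(2 + 4)) = ((12*(-1))*6)*((6 + I*√5)*(2 + 4)) = (-12*6)*((6 + I*√5)*6) = -72*(36 + 6*I*√5) = -2592 - 432*I*√5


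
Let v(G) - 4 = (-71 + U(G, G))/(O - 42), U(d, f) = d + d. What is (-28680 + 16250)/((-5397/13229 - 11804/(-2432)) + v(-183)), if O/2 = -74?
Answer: -499886868800/432148823 ≈ -1156.7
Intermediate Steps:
O = -148 (O = 2*(-74) = -148)
U(d, f) = 2*d
v(G) = 831/190 - G/95 (v(G) = 4 + (-71 + 2*G)/(-148 - 42) = 4 + (-71 + 2*G)/(-190) = 4 + (-71 + 2*G)*(-1/190) = 4 + (71/190 - G/95) = 831/190 - G/95)
(-28680 + 16250)/((-5397/13229 - 11804/(-2432)) + v(-183)) = (-28680 + 16250)/((-5397/13229 - 11804/(-2432)) + (831/190 - 1/95*(-183))) = -12430/((-5397*1/13229 - 11804*(-1/2432)) + (831/190 + 183/95)) = -12430/((-5397/13229 + 2951/608) + 63/10) = -12430/(35757403/8043232 + 63/10) = -12430/432148823/40216160 = -12430*40216160/432148823 = -499886868800/432148823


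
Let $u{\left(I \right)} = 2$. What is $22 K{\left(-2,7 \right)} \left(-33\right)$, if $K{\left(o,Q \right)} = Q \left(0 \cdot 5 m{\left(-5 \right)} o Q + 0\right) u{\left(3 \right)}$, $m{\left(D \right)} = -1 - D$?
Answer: $0$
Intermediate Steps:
$K{\left(o,Q \right)} = 0$ ($K{\left(o,Q \right)} = Q \left(0 \cdot 5 \left(-1 - -5\right) o Q + 0\right) 2 = Q \left(0 \left(-1 + 5\right) o Q + 0\right) 2 = Q \left(0 \cdot 4 o Q + 0\right) 2 = Q \left(0 o Q + 0\right) 2 = Q \left(0 Q + 0\right) 2 = Q \left(0 + 0\right) 2 = Q 0 \cdot 2 = 0 \cdot 2 = 0$)
$22 K{\left(-2,7 \right)} \left(-33\right) = 22 \cdot 0 \left(-33\right) = 0 \left(-33\right) = 0$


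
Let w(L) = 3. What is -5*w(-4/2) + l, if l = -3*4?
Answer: -27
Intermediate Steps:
l = -12
-5*w(-4/2) + l = -5*3 - 12 = -15 - 12 = -27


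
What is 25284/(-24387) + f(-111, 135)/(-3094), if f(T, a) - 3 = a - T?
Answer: -28100353/25151126 ≈ -1.1173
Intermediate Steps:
f(T, a) = 3 + a - T (f(T, a) = 3 + (a - T) = 3 + a - T)
25284/(-24387) + f(-111, 135)/(-3094) = 25284/(-24387) + (3 + 135 - 1*(-111))/(-3094) = 25284*(-1/24387) + (3 + 135 + 111)*(-1/3094) = -8428/8129 + 249*(-1/3094) = -8428/8129 - 249/3094 = -28100353/25151126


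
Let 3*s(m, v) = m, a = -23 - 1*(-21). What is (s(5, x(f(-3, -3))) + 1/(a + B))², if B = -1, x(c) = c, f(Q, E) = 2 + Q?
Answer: 16/9 ≈ 1.7778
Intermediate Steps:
a = -2 (a = -23 + 21 = -2)
s(m, v) = m/3
(s(5, x(f(-3, -3))) + 1/(a + B))² = ((⅓)*5 + 1/(-2 - 1))² = (5/3 + 1/(-3))² = (5/3 - ⅓)² = (4/3)² = 16/9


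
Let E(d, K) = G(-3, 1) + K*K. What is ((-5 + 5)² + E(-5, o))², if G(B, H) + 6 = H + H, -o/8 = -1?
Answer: 3600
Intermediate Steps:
o = 8 (o = -8*(-1) = 8)
G(B, H) = -6 + 2*H (G(B, H) = -6 + (H + H) = -6 + 2*H)
E(d, K) = -4 + K² (E(d, K) = (-6 + 2*1) + K*K = (-6 + 2) + K² = -4 + K²)
((-5 + 5)² + E(-5, o))² = ((-5 + 5)² + (-4 + 8²))² = (0² + (-4 + 64))² = (0 + 60)² = 60² = 3600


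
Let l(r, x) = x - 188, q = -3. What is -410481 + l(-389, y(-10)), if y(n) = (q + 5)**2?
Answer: -410665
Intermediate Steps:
y(n) = 4 (y(n) = (-3 + 5)**2 = 2**2 = 4)
l(r, x) = -188 + x
-410481 + l(-389, y(-10)) = -410481 + (-188 + 4) = -410481 - 184 = -410665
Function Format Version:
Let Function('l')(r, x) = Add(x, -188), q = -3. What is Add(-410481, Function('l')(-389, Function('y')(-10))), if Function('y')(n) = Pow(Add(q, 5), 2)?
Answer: -410665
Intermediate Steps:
Function('y')(n) = 4 (Function('y')(n) = Pow(Add(-3, 5), 2) = Pow(2, 2) = 4)
Function('l')(r, x) = Add(-188, x)
Add(-410481, Function('l')(-389, Function('y')(-10))) = Add(-410481, Add(-188, 4)) = Add(-410481, -184) = -410665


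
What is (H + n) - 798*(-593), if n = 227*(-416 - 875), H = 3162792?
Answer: 3342949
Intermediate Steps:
n = -293057 (n = 227*(-1291) = -293057)
(H + n) - 798*(-593) = (3162792 - 293057) - 798*(-593) = 2869735 + 473214 = 3342949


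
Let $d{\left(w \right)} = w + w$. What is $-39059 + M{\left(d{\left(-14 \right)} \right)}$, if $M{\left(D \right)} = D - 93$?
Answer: $-39180$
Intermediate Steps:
$d{\left(w \right)} = 2 w$
$M{\left(D \right)} = -93 + D$
$-39059 + M{\left(d{\left(-14 \right)} \right)} = -39059 + \left(-93 + 2 \left(-14\right)\right) = -39059 - 121 = -39180$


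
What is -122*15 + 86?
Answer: -1744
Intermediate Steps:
-122*15 + 86 = -1830 + 86 = -1744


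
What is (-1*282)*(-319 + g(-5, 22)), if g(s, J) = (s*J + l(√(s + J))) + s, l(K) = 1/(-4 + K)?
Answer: 121260 - 282*√17 ≈ 1.2010e+5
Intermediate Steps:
g(s, J) = s + 1/(-4 + √(J + s)) + J*s (g(s, J) = (s*J + 1/(-4 + √(s + J))) + s = (J*s + 1/(-4 + √(J + s))) + s = (1/(-4 + √(J + s)) + J*s) + s = s + 1/(-4 + √(J + s)) + J*s)
(-1*282)*(-319 + g(-5, 22)) = (-1*282)*(-319 + (1 - 5*(1 + 22)*(-4 + √(22 - 5)))/(-4 + √(22 - 5))) = -282*(-319 + (1 - 5*23*(-4 + √17))/(-4 + √17)) = -282*(-319 + (1 + (460 - 115*√17))/(-4 + √17)) = -282*(-319 + (461 - 115*√17)/(-4 + √17)) = 89958 - 282*(461 - 115*√17)/(-4 + √17)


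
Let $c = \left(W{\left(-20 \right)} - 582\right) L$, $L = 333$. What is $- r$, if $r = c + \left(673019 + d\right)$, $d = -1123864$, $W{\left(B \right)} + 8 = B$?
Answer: $653975$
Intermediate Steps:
$W{\left(B \right)} = -8 + B$
$c = -203130$ ($c = \left(\left(-8 - 20\right) - 582\right) 333 = \left(-28 - 582\right) 333 = \left(-610\right) 333 = -203130$)
$r = -653975$ ($r = -203130 + \left(673019 - 1123864\right) = -203130 - 450845 = -653975$)
$- r = \left(-1\right) \left(-653975\right) = 653975$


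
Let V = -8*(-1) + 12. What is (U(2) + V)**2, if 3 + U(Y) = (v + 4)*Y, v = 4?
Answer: 1089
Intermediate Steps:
U(Y) = -3 + 8*Y (U(Y) = -3 + (4 + 4)*Y = -3 + 8*Y)
V = 20 (V = 8 + 12 = 20)
(U(2) + V)**2 = ((-3 + 8*2) + 20)**2 = ((-3 + 16) + 20)**2 = (13 + 20)**2 = 33**2 = 1089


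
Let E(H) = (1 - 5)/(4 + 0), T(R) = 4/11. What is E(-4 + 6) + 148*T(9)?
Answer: 581/11 ≈ 52.818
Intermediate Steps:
T(R) = 4/11 (T(R) = 4*(1/11) = 4/11)
E(H) = -1 (E(H) = -4/4 = -4*¼ = -1)
E(-4 + 6) + 148*T(9) = -1 + 148*(4/11) = -1 + 592/11 = 581/11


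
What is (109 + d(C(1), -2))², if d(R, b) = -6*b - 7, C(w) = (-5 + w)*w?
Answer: 12996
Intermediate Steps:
C(w) = w*(-5 + w)
d(R, b) = -7 - 6*b
(109 + d(C(1), -2))² = (109 + (-7 - 6*(-2)))² = (109 + (-7 + 12))² = (109 + 5)² = 114² = 12996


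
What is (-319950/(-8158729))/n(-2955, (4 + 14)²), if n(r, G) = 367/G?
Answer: 103663800/2994253543 ≈ 0.034621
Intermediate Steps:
(-319950/(-8158729))/n(-2955, (4 + 14)²) = (-319950/(-8158729))/((367/((4 + 14)²))) = (-319950*(-1/8158729))/((367/(18²))) = 319950/(8158729*((367/324))) = 319950/(8158729*((367*(1/324)))) = 319950/(8158729*(367/324)) = (319950/8158729)*(324/367) = 103663800/2994253543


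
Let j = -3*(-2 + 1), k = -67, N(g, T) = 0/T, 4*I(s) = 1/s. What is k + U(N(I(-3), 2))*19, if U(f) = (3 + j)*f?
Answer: -67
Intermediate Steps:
I(s) = 1/(4*s) (I(s) = (1/s)/4 = 1/(4*s))
N(g, T) = 0
j = 3 (j = -3*(-1) = 3)
U(f) = 6*f (U(f) = (3 + 3)*f = 6*f)
k + U(N(I(-3), 2))*19 = -67 + (6*0)*19 = -67 + 0*19 = -67 + 0 = -67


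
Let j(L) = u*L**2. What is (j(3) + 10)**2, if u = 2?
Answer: 784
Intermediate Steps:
j(L) = 2*L**2
(j(3) + 10)**2 = (2*3**2 + 10)**2 = (2*9 + 10)**2 = (18 + 10)**2 = 28**2 = 784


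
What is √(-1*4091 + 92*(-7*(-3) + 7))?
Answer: I*√1515 ≈ 38.923*I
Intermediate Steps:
√(-1*4091 + 92*(-7*(-3) + 7)) = √(-4091 + 92*(21 + 7)) = √(-4091 + 92*28) = √(-4091 + 2576) = √(-1515) = I*√1515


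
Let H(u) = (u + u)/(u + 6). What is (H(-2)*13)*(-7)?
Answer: 91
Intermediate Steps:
H(u) = 2*u/(6 + u) (H(u) = (2*u)/(6 + u) = 2*u/(6 + u))
(H(-2)*13)*(-7) = ((2*(-2)/(6 - 2))*13)*(-7) = ((2*(-2)/4)*13)*(-7) = ((2*(-2)*(1/4))*13)*(-7) = -1*13*(-7) = -13*(-7) = 91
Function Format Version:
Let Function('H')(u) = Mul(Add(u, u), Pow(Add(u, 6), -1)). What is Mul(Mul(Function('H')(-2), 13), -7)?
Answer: 91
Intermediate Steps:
Function('H')(u) = Mul(2, u, Pow(Add(6, u), -1)) (Function('H')(u) = Mul(Mul(2, u), Pow(Add(6, u), -1)) = Mul(2, u, Pow(Add(6, u), -1)))
Mul(Mul(Function('H')(-2), 13), -7) = Mul(Mul(Mul(2, -2, Pow(Add(6, -2), -1)), 13), -7) = Mul(Mul(Mul(2, -2, Pow(4, -1)), 13), -7) = Mul(Mul(Mul(2, -2, Rational(1, 4)), 13), -7) = Mul(Mul(-1, 13), -7) = Mul(-13, -7) = 91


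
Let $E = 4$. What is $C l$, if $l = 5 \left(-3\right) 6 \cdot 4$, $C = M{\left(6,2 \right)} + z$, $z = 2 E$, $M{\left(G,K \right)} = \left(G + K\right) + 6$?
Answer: $-7920$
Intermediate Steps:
$M{\left(G,K \right)} = 6 + G + K$
$z = 8$ ($z = 2 \cdot 4 = 8$)
$C = 22$ ($C = \left(6 + 6 + 2\right) + 8 = 14 + 8 = 22$)
$l = -360$ ($l = 5 \left(\left(-18\right) 4\right) = 5 \left(-72\right) = -360$)
$C l = 22 \left(-360\right) = -7920$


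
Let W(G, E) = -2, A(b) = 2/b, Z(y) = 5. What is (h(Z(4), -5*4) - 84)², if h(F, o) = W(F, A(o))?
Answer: 7396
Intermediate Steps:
h(F, o) = -2
(h(Z(4), -5*4) - 84)² = (-2 - 84)² = (-86)² = 7396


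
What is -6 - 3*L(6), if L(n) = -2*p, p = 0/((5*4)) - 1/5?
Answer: -36/5 ≈ -7.2000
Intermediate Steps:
p = -⅕ (p = 0/20 - 1*⅕ = 0*(1/20) - ⅕ = 0 - ⅕ = -⅕ ≈ -0.20000)
L(n) = ⅖ (L(n) = -2*(-⅕) = ⅖)
-6 - 3*L(6) = -6 - 3*⅖ = -6 - 6/5 = -36/5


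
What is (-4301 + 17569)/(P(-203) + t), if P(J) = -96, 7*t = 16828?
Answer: 3317/577 ≈ 5.7487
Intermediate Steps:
t = 2404 (t = (1/7)*16828 = 2404)
(-4301 + 17569)/(P(-203) + t) = (-4301 + 17569)/(-96 + 2404) = 13268/2308 = 13268*(1/2308) = 3317/577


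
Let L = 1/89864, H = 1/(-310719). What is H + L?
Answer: 220855/27922452216 ≈ 7.9096e-6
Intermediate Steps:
H = -1/310719 ≈ -3.2183e-6
L = 1/89864 ≈ 1.1128e-5
H + L = -1/310719 + 1/89864 = 220855/27922452216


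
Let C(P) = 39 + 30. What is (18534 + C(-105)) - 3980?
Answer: 14623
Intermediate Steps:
C(P) = 69
(18534 + C(-105)) - 3980 = (18534 + 69) - 3980 = 18603 - 3980 = 14623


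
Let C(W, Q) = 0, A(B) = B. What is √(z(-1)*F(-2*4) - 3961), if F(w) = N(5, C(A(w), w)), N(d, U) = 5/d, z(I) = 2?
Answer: I*√3959 ≈ 62.921*I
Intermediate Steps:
F(w) = 1 (F(w) = 5/5 = 5*(⅕) = 1)
√(z(-1)*F(-2*4) - 3961) = √(2*1 - 3961) = √(2 - 3961) = √(-3959) = I*√3959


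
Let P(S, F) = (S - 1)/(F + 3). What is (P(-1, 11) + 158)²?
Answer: 1221025/49 ≈ 24919.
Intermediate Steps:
P(S, F) = (-1 + S)/(3 + F)
(P(-1, 11) + 158)² = ((-1 - 1)/(3 + 11) + 158)² = (-2/14 + 158)² = ((1/14)*(-2) + 158)² = (-⅐ + 158)² = (1105/7)² = 1221025/49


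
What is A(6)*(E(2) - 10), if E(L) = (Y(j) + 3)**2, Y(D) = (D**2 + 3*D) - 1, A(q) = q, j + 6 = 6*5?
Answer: 2534940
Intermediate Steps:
j = 24 (j = -6 + 6*5 = -6 + 30 = 24)
Y(D) = -1 + D**2 + 3*D
E(L) = 422500 (E(L) = ((-1 + 24**2 + 3*24) + 3)**2 = ((-1 + 576 + 72) + 3)**2 = (647 + 3)**2 = 650**2 = 422500)
A(6)*(E(2) - 10) = 6*(422500 - 10) = 6*422490 = 2534940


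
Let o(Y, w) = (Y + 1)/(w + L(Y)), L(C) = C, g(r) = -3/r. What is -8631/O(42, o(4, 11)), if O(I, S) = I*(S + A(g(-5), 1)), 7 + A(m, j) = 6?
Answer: 1233/4 ≈ 308.25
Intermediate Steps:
o(Y, w) = (1 + Y)/(Y + w) (o(Y, w) = (Y + 1)/(w + Y) = (1 + Y)/(Y + w))
A(m, j) = -1 (A(m, j) = -7 + 6 = -1)
O(I, S) = I*(-1 + S) (O(I, S) = I*(S - 1) = I*(-1 + S))
-8631/O(42, o(4, 11)) = -8631*1/(42*(-1 + (1 + 4)/(4 + 11))) = -8631*1/(42*(-1 + 5/15)) = -8631*1/(42*(-1 + (1/15)*5)) = -8631*1/(42*(-1 + ⅓)) = -8631/(42*(-⅔)) = -8631/(-28) = -8631*(-1/28) = 1233/4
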